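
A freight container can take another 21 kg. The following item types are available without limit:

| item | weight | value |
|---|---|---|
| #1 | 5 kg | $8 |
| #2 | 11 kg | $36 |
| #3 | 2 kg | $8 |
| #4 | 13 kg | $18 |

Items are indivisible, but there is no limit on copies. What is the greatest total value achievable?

$80

Best value-per-unit is #3 at 8/2, and filling with it alone uses weight 10×2=20. No mix of the others beats 10×8 = 80.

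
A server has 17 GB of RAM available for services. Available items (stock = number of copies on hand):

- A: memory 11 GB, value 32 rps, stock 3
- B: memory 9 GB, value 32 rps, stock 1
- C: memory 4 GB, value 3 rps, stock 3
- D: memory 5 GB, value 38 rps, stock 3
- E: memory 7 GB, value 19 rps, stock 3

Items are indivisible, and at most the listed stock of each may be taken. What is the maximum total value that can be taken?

Best selections within memory 17 and stock limits:
- 3×D: memory 15, value 114
- 2×D + 1×E: memory 17, value 95
- 1×C + 2×D: memory 14, value 79
- 2×D: memory 10, value 76
Best: 114 rps.

114 rps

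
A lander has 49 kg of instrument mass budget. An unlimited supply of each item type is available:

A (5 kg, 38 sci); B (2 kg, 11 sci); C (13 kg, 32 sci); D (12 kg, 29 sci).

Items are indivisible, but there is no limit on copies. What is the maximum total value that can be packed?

364 sci

Best value-per-unit is A at 38/5; filling with it alone gives 9×38 = 342.
Optimal mix: 9×A + 2×B → mass 49, value 364.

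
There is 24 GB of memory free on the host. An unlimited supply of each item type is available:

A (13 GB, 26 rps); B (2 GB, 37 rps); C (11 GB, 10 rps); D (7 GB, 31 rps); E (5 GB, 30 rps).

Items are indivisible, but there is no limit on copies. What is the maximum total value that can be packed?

444 rps

Best value-per-unit is B at 37/2, and filling with it alone uses memory 12×2=24. No mix of the others beats 12×37 = 444.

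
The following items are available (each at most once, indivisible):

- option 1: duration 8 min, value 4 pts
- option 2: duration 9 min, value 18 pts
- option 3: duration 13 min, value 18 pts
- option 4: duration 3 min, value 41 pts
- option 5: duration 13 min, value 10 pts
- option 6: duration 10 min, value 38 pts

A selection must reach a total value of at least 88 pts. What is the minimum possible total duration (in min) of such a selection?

Subsets with value ≥ 88, sorted by total duration:
- option 2+option 4+option 6: duration 22, value 97
- option 3+option 4+option 6: duration 26, value 97
- option 4+option 5+option 6: duration 26, value 89
Minimum duration: 22 min.

22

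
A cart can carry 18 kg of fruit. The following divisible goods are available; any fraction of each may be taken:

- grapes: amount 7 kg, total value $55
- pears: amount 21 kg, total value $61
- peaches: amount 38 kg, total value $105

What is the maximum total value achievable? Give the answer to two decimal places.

86.95

Take in order of value per unit:
- grapes (55/7 per unit): all 7 → value 55, running total 55.00
- pears (61/21 per unit): 11 of 21 → value 11×61/21 = 31.9524, running total 86.95
Total 86.95.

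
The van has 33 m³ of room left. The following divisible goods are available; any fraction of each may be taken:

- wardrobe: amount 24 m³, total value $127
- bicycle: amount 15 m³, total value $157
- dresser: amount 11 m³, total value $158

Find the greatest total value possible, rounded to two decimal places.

Take in order of value per unit:
- dresser (158/11 per unit): all 11 → value 158, running total 158.00
- bicycle (157/15 per unit): all 15 → value 157, running total 315.00
- wardrobe (127/24 per unit): 7 of 24 → value 7×127/24 = 37.0417, running total 352.04
Total 352.04.

352.04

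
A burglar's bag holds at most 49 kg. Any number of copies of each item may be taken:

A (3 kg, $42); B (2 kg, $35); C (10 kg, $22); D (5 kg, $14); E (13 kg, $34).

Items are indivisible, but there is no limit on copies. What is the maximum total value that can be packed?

Best value-per-unit is B at 35/2; filling with it alone gives 24×35 = 840.
Optimal mix: 1×A + 23×B → weight 49, value 847.

$847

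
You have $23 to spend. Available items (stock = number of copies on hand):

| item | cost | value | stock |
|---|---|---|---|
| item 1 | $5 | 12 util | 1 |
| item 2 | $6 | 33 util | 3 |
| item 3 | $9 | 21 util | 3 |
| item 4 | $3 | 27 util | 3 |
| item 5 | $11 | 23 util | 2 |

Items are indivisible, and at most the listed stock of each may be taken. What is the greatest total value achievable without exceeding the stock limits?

147 util

Top feasible selections:
- 2×item 2 + 3×item 4: cost 21, value 147
- 1×item 1 + 2×item 2 + 2×item 4: cost 23, value 132
Best: 147 util.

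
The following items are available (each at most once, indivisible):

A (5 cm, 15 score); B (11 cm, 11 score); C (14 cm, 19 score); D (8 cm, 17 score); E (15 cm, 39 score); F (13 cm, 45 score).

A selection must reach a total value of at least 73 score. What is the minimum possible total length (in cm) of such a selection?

Subsets with value ≥ 73, sorted by total length:
- A+D+F: length 26, value 77
- E+F: length 28, value 84
- A+C+F: length 32, value 79
- B+D+F: length 32, value 73
Minimum length: 26 cm.

26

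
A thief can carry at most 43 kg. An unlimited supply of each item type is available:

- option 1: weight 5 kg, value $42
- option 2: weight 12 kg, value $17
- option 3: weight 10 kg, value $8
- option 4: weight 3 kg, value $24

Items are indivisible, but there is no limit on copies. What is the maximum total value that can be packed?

$360

Best value-per-unit is option 1 at 42/5; filling with it alone gives 8×42 = 336.
Optimal mix: 8×option 1 + 1×option 4 → weight 43, value 360.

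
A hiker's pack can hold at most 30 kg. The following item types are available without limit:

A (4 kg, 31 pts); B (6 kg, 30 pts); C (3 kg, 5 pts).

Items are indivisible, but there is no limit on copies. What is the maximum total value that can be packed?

Best value-per-unit is A at 31/4, and filling with it alone uses weight 7×4=28. No mix of the others beats 7×31 = 217.

217 pts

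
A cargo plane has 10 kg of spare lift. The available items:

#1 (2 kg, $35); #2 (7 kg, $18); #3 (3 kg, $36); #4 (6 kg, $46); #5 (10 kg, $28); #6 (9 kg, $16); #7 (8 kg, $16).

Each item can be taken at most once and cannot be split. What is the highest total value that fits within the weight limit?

Check high-value combinations within 10 kg:
- #3+#4: weight 3+6=9, value 36+46=82
- #1+#4: weight 2+6=8, value 35+46=81
- #1+#3: weight 2+3=5, value 35+36=71
Best: $82.

$82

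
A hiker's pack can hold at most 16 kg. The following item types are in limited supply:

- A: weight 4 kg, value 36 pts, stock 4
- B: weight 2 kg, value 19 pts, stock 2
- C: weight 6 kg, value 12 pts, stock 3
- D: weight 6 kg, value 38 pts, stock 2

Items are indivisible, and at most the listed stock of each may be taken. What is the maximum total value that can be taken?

146 pts

Top feasible selections:
- 3×A + 2×B: weight 16, value 146
- 4×A: weight 16, value 144
- 2×A + 1×B + 1×D: weight 16, value 129
Best: 146 pts.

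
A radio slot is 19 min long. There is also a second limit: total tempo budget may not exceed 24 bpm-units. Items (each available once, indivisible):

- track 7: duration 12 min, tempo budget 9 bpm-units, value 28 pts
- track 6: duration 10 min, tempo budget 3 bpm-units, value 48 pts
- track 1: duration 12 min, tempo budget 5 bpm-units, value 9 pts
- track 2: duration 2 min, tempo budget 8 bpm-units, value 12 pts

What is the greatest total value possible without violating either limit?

Feasible sets respecting both limits:
- track 6+track 2: duration 12, tempo budget 11, value 60
- track 6: duration 10, tempo budget 3, value 48
- track 7+track 2: duration 14, tempo budget 17, value 40
- track 7: duration 12, tempo budget 9, value 28
Best: 60 pts.

60 pts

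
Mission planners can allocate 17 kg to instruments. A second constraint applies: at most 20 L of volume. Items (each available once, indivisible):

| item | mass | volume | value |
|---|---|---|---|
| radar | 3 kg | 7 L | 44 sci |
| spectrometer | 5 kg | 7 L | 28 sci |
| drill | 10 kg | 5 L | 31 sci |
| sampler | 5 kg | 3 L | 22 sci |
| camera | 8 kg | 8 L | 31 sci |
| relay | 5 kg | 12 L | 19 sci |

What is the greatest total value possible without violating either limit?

97 sci

Feasible sets respecting both limits:
- radar+sampler+camera: mass 16, volume 18, value 97
- radar+spectrometer+sampler: mass 13, volume 17, value 94
- radar+drill: mass 13, volume 12, value 75
- radar+camera: mass 11, volume 15, value 75
Best: 97 sci.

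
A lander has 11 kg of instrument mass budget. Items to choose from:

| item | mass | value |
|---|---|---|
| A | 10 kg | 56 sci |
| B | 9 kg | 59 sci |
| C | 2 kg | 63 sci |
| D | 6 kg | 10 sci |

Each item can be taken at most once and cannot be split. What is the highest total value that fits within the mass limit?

This is a 0/1 knapsack; check combinations near the capacity.
- B+C: mass 9+2=11, value 59+63=122
- C+D: mass 2+6=8, value 63+10=73
- C: mass 2, value 63
Best: 122 sci.

122 sci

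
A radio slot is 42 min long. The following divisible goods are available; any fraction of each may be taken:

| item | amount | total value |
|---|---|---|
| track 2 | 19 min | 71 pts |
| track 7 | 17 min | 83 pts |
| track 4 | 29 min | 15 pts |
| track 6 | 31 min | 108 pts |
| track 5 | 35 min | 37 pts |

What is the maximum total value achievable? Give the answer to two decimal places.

Take in order of value per unit:
- track 7 (83/17 per unit): all 17 → value 83, running total 83.00
- track 2 (71/19 per unit): all 19 → value 71, running total 154.00
- track 6 (108/31 per unit): 6 of 31 → value 6×108/31 = 20.9032, running total 174.90
Total 174.90.

174.90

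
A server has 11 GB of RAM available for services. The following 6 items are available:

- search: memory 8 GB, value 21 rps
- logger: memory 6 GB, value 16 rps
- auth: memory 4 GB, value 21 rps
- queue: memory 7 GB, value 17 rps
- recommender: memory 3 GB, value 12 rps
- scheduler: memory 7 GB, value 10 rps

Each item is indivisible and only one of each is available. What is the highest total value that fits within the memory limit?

38 rps

Check high-value combinations within 11 GB:
- auth+queue: memory 4+7=11, value 21+17=38
- logger+auth: memory 6+4=10, value 16+21=37
- auth+recommender: memory 4+3=7, value 21+12=33
- search+recommender: memory 8+3=11, value 21+12=33
Best: 38 rps.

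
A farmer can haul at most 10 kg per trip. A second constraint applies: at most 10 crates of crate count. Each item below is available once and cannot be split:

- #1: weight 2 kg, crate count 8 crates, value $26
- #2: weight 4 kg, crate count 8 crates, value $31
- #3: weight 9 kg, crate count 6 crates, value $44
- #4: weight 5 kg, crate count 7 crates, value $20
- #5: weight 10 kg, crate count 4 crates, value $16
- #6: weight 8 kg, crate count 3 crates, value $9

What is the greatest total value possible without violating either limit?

Feasible sets respecting both limits:
- #3: weight 9, crate count 6, value 44
- #2: weight 4, crate count 8, value 31
- #1: weight 2, crate count 8, value 26
Best: $44.

$44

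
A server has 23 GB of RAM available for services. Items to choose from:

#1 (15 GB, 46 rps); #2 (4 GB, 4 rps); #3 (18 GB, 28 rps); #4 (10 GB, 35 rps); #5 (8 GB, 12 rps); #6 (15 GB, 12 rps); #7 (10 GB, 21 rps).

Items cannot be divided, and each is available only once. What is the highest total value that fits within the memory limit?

This is a 0/1 knapsack; check combinations near the capacity.
- #1+#5: memory 15+8=23, value 46+12=58
- #4+#7: memory 10+10=20, value 35+21=56
- #2+#4+#5: memory 4+10+8=22, value 4+35+12=51
- #1+#2: memory 15+4=19, value 46+4=50
- #4+#5: memory 10+8=18, value 35+12=47
Best: 58 rps.

58 rps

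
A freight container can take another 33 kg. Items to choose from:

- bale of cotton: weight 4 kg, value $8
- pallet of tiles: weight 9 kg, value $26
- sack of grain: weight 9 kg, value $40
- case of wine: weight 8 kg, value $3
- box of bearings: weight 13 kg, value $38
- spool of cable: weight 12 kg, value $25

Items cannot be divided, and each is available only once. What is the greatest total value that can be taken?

$104

Check high-value combinations within 33 kg:
- pallet of tiles+sack of grain+box of bearings: weight 9+9+13=31, value 26+40+38=104
- pallet of tiles+sack of grain+spool of cable: weight 9+9+12=30, value 26+40+25=91
- bale of cotton+sack of grain+box of bearings: weight 4+9+13=26, value 8+40+38=86
- sack of grain+case of wine+box of bearings: weight 9+8+13=30, value 40+3+38=81
- sack of grain+box of bearings: weight 9+13=22, value 40+38=78
Best: $104.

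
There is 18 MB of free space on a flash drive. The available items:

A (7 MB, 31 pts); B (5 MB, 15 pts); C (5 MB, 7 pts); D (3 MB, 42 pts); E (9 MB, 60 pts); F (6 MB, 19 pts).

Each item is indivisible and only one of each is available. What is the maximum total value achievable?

121 pts

This is a 0/1 knapsack; check combinations near the capacity.
- D+E+F: size 3+9+6=18, value 42+60+19=121
- B+D+E: size 5+3+9=17, value 15+42+60=117
- C+D+E: size 5+3+9=17, value 7+42+60=109
Best: 121 pts.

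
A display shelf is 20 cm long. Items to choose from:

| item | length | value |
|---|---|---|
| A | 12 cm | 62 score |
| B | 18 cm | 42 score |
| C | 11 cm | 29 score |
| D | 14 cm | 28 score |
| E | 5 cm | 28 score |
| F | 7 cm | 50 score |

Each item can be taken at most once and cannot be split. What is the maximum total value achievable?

112 score

Check high-value combinations within 20 cm:
- A+F: length 12+7=19, value 62+50=112
- A+E: length 12+5=17, value 62+28=90
- C+F: length 11+7=18, value 29+50=79
- E+F: length 5+7=12, value 28+50=78
Best: 112 score.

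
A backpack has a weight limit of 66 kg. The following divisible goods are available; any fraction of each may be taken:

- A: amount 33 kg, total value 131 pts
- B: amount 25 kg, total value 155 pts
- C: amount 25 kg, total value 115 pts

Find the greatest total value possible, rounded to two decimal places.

333.52

Take in order of value per unit:
- B (155/25 per unit): all 25 → value 155, running total 155.00
- C (115/25 per unit): all 25 → value 115, running total 270.00
- A (131/33 per unit): 16 of 33 → value 16×131/33 = 63.5152, running total 333.52
Total 333.52.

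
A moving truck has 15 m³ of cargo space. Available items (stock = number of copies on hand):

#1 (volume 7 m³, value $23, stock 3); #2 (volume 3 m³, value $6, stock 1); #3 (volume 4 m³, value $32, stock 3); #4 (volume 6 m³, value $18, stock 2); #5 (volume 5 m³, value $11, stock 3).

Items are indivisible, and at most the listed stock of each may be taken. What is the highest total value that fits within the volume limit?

Top feasible selections:
- 1×#2 + 3×#3: volume 15, value 102
- 3×#3: volume 12, value 96
- 1×#1 + 2×#3: volume 15, value 87
- 2×#3 + 1×#4: volume 14, value 82
Best: $102.

$102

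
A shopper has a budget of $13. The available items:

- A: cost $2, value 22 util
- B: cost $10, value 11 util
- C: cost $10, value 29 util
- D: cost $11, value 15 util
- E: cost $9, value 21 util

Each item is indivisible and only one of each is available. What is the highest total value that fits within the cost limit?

This is a 0/1 knapsack; check combinations near the capacity.
- A+C: cost 2+10=12, value 22+29=51
- A+E: cost 2+9=11, value 22+21=43
- A+D: cost 2+11=13, value 22+15=37
- A+B: cost 2+10=12, value 22+11=33
Best: 51 util.

51 util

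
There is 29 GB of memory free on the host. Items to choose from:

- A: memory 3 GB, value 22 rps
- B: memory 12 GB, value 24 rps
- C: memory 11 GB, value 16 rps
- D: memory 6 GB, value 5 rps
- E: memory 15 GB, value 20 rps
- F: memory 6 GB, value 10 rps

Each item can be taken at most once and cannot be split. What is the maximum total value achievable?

Check high-value combinations within 29 GB:
- A+B+C: memory 3+12+11=26, value 22+24+16=62
- A+B+D+F: memory 3+12+6+6=27, value 22+24+5+10=61
- A+C+E: memory 3+11+15=29, value 22+16+20=58
Best: 62 rps.

62 rps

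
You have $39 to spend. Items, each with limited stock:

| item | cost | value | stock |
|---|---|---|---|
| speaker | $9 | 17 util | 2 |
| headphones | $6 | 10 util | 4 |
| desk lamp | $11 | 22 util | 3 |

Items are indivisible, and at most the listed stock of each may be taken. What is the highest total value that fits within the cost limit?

Top feasible selections:
- 1×headphones + 3×desk lamp: cost 39, value 76
- 1×speaker + 1×headphones + 2×desk lamp: cost 37, value 71
- 1×speaker + 3×headphones + 1×desk lamp: cost 38, value 69
Best: 76 util.

76 util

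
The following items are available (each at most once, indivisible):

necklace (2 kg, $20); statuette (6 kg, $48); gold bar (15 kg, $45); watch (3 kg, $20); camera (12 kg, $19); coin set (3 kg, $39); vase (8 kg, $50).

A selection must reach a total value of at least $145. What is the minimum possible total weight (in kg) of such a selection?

Subsets with value ≥ 145, sorted by total weight:
- necklace+statuette+coin set+vase: weight 19, value 157
- statuette+watch+coin set+vase: weight 20, value 157
- necklace+statuette+watch+coin set+vase: weight 22, value 177
Minimum weight: 19 kg.

19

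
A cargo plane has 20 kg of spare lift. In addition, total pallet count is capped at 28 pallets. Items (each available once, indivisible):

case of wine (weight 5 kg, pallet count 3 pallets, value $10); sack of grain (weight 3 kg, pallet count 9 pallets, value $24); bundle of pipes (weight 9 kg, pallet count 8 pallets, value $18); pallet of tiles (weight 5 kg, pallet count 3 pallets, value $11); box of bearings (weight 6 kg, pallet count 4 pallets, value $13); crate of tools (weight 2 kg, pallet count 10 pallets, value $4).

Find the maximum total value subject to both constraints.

Feasible sets respecting both limits:
- case of wine+sack of grain+pallet of tiles+box of bearings: weight 19, pallet count 19, value 58
- sack of grain+bundle of pipes+box of bearings: weight 18, pallet count 21, value 55
- sack of grain+bundle of pipes+pallet of tiles: weight 17, pallet count 20, value 53
Best: $58.

$58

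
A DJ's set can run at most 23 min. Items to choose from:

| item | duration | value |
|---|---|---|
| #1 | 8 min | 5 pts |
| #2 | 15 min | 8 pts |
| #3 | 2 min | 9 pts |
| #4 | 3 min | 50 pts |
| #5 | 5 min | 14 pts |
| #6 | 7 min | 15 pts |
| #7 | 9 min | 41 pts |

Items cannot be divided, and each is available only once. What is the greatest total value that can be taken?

Check high-value combinations within 23 min:
- #3+#4+#6+#7: duration 2+3+7+9=21, value 9+50+15+41=115
- #3+#4+#5+#7: duration 2+3+5+9=19, value 9+50+14+41=114
- #4+#6+#7: duration 3+7+9=19, value 50+15+41=106
- #4+#5+#7: duration 3+5+9=17, value 50+14+41=105
Best: 115 pts.

115 pts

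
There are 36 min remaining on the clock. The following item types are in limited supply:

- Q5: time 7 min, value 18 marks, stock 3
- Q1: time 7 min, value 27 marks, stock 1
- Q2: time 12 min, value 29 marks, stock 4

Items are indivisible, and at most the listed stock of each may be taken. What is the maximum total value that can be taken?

Best selections within time 36 and stock limits:
- 2×Q5 + 1×Q1 + 1×Q2: time 33, value 92
- 3×Q2: time 36, value 87
Best: 92 marks.

92 marks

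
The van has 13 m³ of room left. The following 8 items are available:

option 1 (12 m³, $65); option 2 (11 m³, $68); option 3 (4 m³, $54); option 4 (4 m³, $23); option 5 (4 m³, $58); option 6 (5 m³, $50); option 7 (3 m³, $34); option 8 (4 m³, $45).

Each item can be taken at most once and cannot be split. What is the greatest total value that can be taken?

$162

Check high-value combinations within 13 m³:
- option 3+option 5+option 6: volume 4+4+5=13, value 54+58+50=162
- option 3+option 5+option 8: volume 4+4+4=12, value 54+58+45=157
- option 5+option 6+option 8: volume 4+5+4=13, value 58+50+45=153
- option 3+option 6+option 8: volume 4+5+4=13, value 54+50+45=149
- option 3+option 5+option 7: volume 4+4+3=11, value 54+58+34=146
Best: $162.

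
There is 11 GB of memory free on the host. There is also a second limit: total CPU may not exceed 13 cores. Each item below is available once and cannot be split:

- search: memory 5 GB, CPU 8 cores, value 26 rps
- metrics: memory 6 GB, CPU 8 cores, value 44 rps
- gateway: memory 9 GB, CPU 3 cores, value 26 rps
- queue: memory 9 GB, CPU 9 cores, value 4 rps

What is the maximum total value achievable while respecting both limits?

44 rps

Feasible sets respecting both limits:
- metrics: memory 6, CPU 8, value 44
- search: memory 5, CPU 8, value 26
- gateway: memory 9, CPU 3, value 26
Best: 44 rps.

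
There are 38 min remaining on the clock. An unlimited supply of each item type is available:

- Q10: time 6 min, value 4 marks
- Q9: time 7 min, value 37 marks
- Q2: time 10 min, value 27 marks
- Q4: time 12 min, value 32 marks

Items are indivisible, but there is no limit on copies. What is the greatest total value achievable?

185 marks

Best value-per-unit is Q9 at 37/7, and filling with it alone uses time 5×7=35. No mix of the others beats 5×37 = 185.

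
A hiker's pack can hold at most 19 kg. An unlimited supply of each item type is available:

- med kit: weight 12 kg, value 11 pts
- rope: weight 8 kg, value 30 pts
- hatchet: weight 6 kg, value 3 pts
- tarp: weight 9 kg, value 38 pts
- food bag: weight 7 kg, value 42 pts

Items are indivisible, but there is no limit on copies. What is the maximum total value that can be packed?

84 pts

Best value-per-unit is food bag at 42/7, and filling with it alone uses weight 2×7=14. No mix of the others beats 2×42 = 84.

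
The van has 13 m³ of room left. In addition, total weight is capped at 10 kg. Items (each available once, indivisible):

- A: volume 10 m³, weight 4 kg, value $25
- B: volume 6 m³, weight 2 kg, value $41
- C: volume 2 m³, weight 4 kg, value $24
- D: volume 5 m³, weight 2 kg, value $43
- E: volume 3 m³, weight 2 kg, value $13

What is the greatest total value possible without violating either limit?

$108

Feasible sets respecting both limits:
- B+C+D: volume 13, weight 8, value 108
- B+D: volume 11, weight 4, value 84
- C+D+E: volume 10, weight 8, value 80
- B+C+E: volume 11, weight 8, value 78
Best: $108.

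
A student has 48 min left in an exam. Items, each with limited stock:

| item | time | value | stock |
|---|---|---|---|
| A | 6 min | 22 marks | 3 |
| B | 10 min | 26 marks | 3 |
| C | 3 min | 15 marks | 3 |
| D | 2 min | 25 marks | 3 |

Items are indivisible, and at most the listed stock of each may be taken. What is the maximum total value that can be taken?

216 marks

Top feasible selections:
- 2×A + 2×B + 3×C + 3×D: time 47, value 216
- 3×A + 1×B + 3×C + 3×D: time 43, value 212
Best: 216 marks.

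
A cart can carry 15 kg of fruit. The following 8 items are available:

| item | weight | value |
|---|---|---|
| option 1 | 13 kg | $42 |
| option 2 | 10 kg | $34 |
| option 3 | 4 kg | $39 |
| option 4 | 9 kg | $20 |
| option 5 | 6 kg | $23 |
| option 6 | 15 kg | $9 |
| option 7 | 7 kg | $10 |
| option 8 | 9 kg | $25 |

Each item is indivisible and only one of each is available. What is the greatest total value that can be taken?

$73

Check high-value combinations within 15 kg:
- option 2+option 3: weight 10+4=14, value 34+39=73
- option 3+option 8: weight 4+9=13, value 39+25=64
- option 3+option 5: weight 4+6=10, value 39+23=62
- option 3+option 4: weight 4+9=13, value 39+20=59
Best: $73.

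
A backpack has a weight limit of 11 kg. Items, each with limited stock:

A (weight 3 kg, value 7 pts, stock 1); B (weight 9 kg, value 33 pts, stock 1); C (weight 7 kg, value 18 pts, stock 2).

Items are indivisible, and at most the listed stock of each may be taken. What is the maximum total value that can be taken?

Top feasible selections:
- 1×B: weight 9, value 33
- 1×A + 1×C: weight 10, value 25
Best: 33 pts.

33 pts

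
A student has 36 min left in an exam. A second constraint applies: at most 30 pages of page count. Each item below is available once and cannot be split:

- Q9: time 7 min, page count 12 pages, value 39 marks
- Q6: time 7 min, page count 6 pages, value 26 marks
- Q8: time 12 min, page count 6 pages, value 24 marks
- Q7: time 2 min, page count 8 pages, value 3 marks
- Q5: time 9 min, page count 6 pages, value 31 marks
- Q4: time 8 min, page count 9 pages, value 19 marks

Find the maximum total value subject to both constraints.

Feasible sets respecting both limits:
- Q9+Q6+Q8+Q5: time 35, page count 30, value 120
- Q6+Q8+Q5+Q4: time 36, page count 27, value 100
- Q9+Q6+Q5: time 23, page count 24, value 96
Best: 120 marks.

120 marks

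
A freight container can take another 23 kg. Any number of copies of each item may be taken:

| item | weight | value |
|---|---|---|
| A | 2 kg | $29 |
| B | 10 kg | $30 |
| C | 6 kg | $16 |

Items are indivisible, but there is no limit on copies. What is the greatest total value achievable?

$319

Best value-per-unit is A at 29/2, and filling with it alone uses weight 11×2=22. No mix of the others beats 11×29 = 319.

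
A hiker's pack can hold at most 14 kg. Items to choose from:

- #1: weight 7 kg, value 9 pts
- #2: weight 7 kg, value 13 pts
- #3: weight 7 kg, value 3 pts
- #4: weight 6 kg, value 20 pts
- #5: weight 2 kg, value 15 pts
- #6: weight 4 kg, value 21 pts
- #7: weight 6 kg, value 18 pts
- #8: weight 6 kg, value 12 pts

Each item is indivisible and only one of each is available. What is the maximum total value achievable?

56 pts

Check high-value combinations within 14 kg:
- #4+#5+#6: weight 6+2+4=12, value 20+15+21=56
- #5+#6+#7: weight 2+4+6=12, value 15+21+18=54
- #4+#5+#7: weight 6+2+6=14, value 20+15+18=53
Best: 56 pts.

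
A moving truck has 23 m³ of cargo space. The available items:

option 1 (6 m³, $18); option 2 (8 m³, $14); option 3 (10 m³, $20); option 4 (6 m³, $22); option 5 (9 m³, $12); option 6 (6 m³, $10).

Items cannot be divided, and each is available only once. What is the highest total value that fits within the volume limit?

Check high-value combinations within 23 m³:
- option 1+option 3+option 4: volume 6+10+6=22, value 18+20+22=60
- option 1+option 2+option 4: volume 6+8+6=20, value 18+14+22=54
- option 1+option 4+option 5: volume 6+6+9=21, value 18+22+12=52
Best: $60.

$60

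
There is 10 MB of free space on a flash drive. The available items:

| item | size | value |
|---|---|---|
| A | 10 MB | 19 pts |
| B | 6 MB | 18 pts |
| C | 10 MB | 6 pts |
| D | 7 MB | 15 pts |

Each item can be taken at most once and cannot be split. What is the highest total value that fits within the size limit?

19 pts

Check high-value combinations within 10 MB:
- A: size 10, value 19
- B: size 6, value 18
- D: size 7, value 15
- C: size 10, value 6
Best: 19 pts.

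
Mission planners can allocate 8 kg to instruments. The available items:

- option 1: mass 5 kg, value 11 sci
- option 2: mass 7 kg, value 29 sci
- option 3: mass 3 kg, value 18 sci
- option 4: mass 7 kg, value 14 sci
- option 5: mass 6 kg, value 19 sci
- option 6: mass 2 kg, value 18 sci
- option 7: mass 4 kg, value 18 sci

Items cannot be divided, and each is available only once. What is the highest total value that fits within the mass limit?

37 sci

Check high-value combinations within 8 kg:
- option 5+option 6: mass 6+2=8, value 19+18=37
- option 3+option 6: mass 3+2=5, value 18+18=36
- option 6+option 7: mass 2+4=6, value 18+18=36
Best: 37 sci.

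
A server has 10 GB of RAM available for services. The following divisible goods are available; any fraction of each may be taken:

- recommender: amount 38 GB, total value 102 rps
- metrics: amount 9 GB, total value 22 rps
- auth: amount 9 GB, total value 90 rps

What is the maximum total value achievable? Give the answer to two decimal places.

92.68

Take in order of value per unit:
- auth (90/9 per unit): all 9 → value 90, running total 90.00
- recommender (102/38 per unit): 1 of 38 → value 1×102/38 = 2.6842, running total 92.68
Total 92.68.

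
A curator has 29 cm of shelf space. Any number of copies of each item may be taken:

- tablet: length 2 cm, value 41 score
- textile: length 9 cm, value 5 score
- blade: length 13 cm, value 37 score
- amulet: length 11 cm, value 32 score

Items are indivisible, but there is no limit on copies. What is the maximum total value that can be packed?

Best value-per-unit is tablet at 41/2, and filling with it alone uses length 14×2=28. No mix of the others beats 14×41 = 574.

574 score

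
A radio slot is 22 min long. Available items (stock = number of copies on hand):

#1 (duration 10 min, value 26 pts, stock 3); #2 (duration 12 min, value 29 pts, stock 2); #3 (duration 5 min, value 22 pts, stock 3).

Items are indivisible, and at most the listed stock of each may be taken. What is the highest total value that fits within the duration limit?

73 pts

Top feasible selections:
- 1×#2 + 2×#3: duration 22, value 73
- 1×#1 + 2×#3: duration 20, value 70
Best: 73 pts.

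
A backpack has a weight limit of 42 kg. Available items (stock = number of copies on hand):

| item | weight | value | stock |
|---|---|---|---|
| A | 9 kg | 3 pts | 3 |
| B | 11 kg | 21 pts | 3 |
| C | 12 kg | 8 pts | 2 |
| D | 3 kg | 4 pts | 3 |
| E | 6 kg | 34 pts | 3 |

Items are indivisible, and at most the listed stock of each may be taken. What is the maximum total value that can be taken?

Top feasible selections:
- 2×B + 3×E: weight 40, value 144
- 1×B + 3×D + 3×E: weight 38, value 135
Best: 144 pts.

144 pts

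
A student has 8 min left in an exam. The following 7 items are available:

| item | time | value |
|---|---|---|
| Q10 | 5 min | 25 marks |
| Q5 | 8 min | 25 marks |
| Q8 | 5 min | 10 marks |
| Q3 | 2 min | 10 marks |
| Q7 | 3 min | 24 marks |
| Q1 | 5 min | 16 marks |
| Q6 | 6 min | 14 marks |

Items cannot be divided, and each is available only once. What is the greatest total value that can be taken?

49 marks

Check high-value combinations within 8 min:
- Q10+Q7: time 5+3=8, value 25+24=49
- Q7+Q1: time 3+5=8, value 24+16=40
- Q10+Q3: time 5+2=7, value 25+10=35
Best: 49 marks.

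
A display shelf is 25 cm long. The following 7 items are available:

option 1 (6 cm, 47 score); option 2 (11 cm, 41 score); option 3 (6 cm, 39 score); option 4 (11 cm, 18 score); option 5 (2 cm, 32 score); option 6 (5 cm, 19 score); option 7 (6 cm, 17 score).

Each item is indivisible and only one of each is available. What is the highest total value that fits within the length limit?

159 score

This is a 0/1 knapsack; check combinations near the capacity.
- option 1+option 2+option 3+option 5: length 6+11+6+2=25, value 47+41+39+32=159
- option 1+option 3+option 5+option 6+option 7: length 6+6+2+5+6=25, value 47+39+32+19+17=154
- option 1+option 2+option 5+option 6: length 6+11+2+5=24, value 47+41+32+19=139
Best: 159 score.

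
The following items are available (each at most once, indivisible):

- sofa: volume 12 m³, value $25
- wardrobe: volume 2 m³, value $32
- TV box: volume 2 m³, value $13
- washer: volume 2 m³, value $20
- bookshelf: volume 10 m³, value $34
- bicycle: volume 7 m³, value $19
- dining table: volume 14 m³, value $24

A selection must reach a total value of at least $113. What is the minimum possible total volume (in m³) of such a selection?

23

Subsets with value ≥ 113, sorted by total volume:
- wardrobe+TV box+washer+bookshelf+bicycle: volume 23, value 118
- sofa+wardrobe+TV box+washer+bookshelf: volume 28, value 124
Minimum volume: 23 m³.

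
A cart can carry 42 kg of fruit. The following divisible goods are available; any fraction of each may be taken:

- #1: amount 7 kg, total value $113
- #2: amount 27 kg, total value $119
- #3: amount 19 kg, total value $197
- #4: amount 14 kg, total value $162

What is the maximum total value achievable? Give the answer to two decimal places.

Take in order of value per unit:
- #1 (113/7 per unit): all 7 → value 113, running total 113.00
- #4 (162/14 per unit): all 14 → value 162, running total 275.00
- #3 (197/19 per unit): all 19 → value 197, running total 472.00
- #2 (119/27 per unit): 2 of 27 → value 2×119/27 = 8.8148, running total 480.81
Total 480.81.

480.81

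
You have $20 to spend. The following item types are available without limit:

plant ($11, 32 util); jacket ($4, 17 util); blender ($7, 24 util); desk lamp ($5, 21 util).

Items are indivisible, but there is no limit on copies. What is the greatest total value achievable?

Best value-per-unit is jacket at 17/4, and filling with it alone uses cost 5×4=20. No mix of the others beats 5×17 = 85.

85 util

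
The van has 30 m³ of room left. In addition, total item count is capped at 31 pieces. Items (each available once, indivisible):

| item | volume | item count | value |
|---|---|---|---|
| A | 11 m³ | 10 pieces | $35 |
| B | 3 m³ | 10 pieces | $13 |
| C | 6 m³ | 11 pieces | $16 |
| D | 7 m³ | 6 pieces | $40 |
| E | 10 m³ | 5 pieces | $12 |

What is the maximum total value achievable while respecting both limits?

$91

Feasible sets respecting both limits:
- A+C+D: volume 24, item count 27, value 91
- A+B+D: volume 21, item count 26, value 88
- A+D+E: volume 28, item count 21, value 87
Best: $91.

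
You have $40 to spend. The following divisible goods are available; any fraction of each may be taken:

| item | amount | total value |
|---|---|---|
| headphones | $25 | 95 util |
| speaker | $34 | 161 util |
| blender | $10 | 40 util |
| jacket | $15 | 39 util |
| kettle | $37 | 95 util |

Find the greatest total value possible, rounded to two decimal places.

Take in order of value per unit:
- speaker (161/34 per unit): all 34 → value 161, running total 161.00
- blender (40/10 per unit): 6 of 10 → value 6×40/10 = 24.0000, running total 185.00
Total 185.00.

185.00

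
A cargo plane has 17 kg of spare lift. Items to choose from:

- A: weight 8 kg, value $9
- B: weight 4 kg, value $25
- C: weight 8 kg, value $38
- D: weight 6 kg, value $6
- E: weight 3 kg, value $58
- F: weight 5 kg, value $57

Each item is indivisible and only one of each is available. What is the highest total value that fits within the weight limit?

$153

Check high-value combinations within 17 kg:
- C+E+F: weight 8+3+5=16, value 38+58+57=153
- B+E+F: weight 4+3+5=12, value 25+58+57=140
- A+E+F: weight 8+3+5=16, value 9+58+57=124
- D+E+F: weight 6+3+5=14, value 6+58+57=121
Best: $153.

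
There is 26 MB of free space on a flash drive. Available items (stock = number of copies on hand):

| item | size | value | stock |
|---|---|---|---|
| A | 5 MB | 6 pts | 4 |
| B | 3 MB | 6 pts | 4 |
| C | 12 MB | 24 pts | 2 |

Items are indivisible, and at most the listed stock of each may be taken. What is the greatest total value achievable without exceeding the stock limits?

Top feasible selections:
- 2×C: size 24, value 48
- 4×B + 1×C: size 24, value 48
- 1×A + 3×B + 1×C: size 26, value 48
Best: 48 pts.

48 pts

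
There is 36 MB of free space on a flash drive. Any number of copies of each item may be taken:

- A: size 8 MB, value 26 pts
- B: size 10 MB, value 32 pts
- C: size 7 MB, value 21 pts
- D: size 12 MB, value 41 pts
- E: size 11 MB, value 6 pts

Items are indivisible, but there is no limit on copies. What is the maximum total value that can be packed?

123 pts

Best value-per-unit is D at 41/12, and filling with it alone uses size 3×12=36. No mix of the others beats 3×41 = 123.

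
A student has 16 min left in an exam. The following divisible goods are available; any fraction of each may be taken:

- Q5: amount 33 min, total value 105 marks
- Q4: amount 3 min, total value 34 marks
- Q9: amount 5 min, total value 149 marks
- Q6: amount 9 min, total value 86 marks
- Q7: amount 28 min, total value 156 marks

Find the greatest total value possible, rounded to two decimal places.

Take in order of value per unit:
- Q9 (149/5 per unit): all 5 → value 149, running total 149.00
- Q4 (34/3 per unit): all 3 → value 34, running total 183.00
- Q6 (86/9 per unit): 8 of 9 → value 8×86/9 = 76.4444, running total 259.44
Total 259.44.

259.44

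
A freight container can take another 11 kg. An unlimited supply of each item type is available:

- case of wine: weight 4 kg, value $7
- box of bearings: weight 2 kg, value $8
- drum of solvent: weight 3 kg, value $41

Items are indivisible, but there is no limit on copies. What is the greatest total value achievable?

Best value-per-unit is drum of solvent at 41/3; filling with it alone gives 3×41 = 123.
Optimal mix: 1×box of bearings + 3×drum of solvent → weight 11, value 131.

$131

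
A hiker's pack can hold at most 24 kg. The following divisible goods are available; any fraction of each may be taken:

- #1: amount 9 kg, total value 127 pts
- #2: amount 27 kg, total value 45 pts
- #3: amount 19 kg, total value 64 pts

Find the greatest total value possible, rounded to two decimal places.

Take in order of value per unit:
- #1 (127/9 per unit): all 9 → value 127, running total 127.00
- #3 (64/19 per unit): 15 of 19 → value 15×64/19 = 50.5263, running total 177.53
Total 177.53.

177.53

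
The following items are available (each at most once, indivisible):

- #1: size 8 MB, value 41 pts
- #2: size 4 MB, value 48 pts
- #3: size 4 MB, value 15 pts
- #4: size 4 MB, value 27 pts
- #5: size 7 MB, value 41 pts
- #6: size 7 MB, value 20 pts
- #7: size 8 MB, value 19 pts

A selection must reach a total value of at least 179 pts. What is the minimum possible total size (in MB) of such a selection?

34

Subsets with value ≥ 179, sorted by total size:
- #1+#2+#3+#4+#5+#6: size 34, value 192
- #1+#2+#3+#4+#5+#7: size 35, value 191
Minimum size: 34 MB.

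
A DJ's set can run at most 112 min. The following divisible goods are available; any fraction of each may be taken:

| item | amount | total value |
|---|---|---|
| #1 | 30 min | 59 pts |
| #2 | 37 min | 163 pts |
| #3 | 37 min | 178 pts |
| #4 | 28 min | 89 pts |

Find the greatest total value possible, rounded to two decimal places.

Take in order of value per unit:
- #3 (178/37 per unit): all 37 → value 178, running total 178.00
- #2 (163/37 per unit): all 37 → value 163, running total 341.00
- #4 (89/28 per unit): all 28 → value 89, running total 430.00
- #1 (59/30 per unit): 10 of 30 → value 10×59/30 = 19.6667, running total 449.67
Total 449.67.

449.67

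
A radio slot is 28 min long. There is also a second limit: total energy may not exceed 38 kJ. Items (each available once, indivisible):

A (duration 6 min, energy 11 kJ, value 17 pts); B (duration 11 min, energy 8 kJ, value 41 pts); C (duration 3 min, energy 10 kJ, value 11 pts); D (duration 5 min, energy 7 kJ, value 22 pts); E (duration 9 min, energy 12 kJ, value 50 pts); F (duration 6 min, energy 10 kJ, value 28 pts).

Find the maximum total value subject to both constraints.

Feasible sets respecting both limits:
- B+C+D+E: duration 28, energy 37, value 124
- B+E+F: duration 26, energy 30, value 119
- B+D+E: duration 25, energy 27, value 113
- A+B+E: duration 26, energy 31, value 108
Best: 124 pts.

124 pts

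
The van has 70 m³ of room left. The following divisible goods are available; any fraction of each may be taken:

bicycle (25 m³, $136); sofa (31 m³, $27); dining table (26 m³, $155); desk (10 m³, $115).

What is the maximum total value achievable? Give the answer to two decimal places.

Take in order of value per unit:
- desk (115/10 per unit): all 10 → value 115, running total 115.00
- dining table (155/26 per unit): all 26 → value 155, running total 270.00
- bicycle (136/25 per unit): all 25 → value 136, running total 406.00
- sofa (27/31 per unit): 9 of 31 → value 9×27/31 = 7.8387, running total 413.84
Total 413.84.

413.84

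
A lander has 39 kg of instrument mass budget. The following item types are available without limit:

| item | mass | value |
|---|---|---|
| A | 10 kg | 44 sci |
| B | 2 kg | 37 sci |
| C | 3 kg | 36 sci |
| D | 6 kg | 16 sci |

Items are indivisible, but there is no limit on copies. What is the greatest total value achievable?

Best value-per-unit is B at 37/2, and filling with it alone uses mass 19×2=38. No mix of the others beats 19×37 = 703.

703 sci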